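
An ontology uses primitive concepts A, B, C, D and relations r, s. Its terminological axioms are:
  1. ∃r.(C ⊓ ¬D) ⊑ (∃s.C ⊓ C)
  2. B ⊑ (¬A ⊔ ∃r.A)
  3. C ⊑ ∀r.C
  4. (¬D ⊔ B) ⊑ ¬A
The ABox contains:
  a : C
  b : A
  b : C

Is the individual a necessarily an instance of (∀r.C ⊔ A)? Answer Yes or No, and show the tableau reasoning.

Yes

1. a : (∀r.C ⊔ A)?  L(a) = {C} ∪ {(∃r.¬C ⊓ ¬A)}
   clash {C, ¬C} at an ∃-successor — a ∈ (∀r.C ⊔ A)
2. Hence a : (∀r.C ⊔ A): entailed.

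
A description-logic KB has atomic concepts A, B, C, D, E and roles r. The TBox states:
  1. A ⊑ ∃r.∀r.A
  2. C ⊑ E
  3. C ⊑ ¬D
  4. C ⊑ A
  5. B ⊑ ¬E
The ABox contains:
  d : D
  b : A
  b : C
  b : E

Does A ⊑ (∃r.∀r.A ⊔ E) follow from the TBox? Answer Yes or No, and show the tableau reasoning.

1. A ⊑ (∃r.∀r.A ⊔ E)  ⇔  (A ⊓ (∀r.∃r.¬A ⊓ ¬E)) unsat w.r.t. T
   all branches close; clash {E, ¬E} at x₀
2. Hence A ⊑ (∃r.∀r.A ⊔ E): entailed.

Yes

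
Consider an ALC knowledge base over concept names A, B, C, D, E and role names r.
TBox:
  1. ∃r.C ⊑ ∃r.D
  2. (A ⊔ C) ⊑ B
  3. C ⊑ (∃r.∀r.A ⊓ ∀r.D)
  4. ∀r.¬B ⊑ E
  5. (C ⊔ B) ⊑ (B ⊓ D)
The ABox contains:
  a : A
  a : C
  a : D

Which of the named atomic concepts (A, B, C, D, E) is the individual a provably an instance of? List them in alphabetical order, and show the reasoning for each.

1. a : A?  L(a) = {A, C, D} ∪ {¬A}
   clash {A, ¬A} at a — a ∈ A
2. a : B?  L(a) = {A, C, D} ∪ {¬B}
   clash {B, ¬B} at a — a ∈ B
3. a : C?  L(a) = {A, C, D} ∪ {¬C}
   clash {C, ¬C} at a — a ∈ C
4. a : D?  L(a) = {A, C, D} ∪ {¬D}
   clash {D, ¬D} at a — a ∈ D
5. a : E?  L(a) = {A, C, D} ∪ {¬E}
   apply at a: C⊑(∃r.∀r.A ⊓ ∀r.D)
   open: L(a) ⊇ {A, B, C, D, ¬E, …} (+ ∃-successors) — a ∉ E possible
6. Entailed for a: {A, B, C, D}

{A, B, C, D}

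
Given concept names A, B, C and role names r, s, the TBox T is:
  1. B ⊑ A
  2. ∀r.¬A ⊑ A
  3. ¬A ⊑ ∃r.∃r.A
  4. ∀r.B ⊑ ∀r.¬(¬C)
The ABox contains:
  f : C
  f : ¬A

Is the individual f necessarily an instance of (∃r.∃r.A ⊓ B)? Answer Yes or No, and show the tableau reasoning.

No

1. f : (∃r.∃r.A ⊓ B)?  L(f) = {C, ¬A} ∪ {(∀r.∀r.¬A ⊔ ¬B)}
   apply at f: ¬A⊑∃r.∃r.A
   open: L(f) ⊇ {C, ¬A, ¬B, ∃r.A, ∃r.¬B, …} (+ ∃-successors) — f ∉ (∃r.∃r.A ⊓ B) possible
2. Hence f : (∃r.∃r.A ⊓ B): not entailed.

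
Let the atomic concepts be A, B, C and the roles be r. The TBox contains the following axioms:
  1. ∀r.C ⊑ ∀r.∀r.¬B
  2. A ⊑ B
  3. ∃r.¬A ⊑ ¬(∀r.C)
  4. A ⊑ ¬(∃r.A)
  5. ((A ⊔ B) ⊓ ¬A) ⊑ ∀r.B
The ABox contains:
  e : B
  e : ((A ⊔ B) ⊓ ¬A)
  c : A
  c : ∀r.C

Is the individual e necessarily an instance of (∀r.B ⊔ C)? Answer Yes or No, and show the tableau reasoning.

1. e : (∀r.B ⊔ C)?  L(e) = {B, ((A ⊔ B) ⊓ ¬A)} ∪ {(∃r.¬B ⊓ ¬C)}
   clash {B, ¬B} at an ∃-successor — e ∈ (∀r.B ⊔ C)
2. Hence e : (∀r.B ⊔ C): entailed.

Yes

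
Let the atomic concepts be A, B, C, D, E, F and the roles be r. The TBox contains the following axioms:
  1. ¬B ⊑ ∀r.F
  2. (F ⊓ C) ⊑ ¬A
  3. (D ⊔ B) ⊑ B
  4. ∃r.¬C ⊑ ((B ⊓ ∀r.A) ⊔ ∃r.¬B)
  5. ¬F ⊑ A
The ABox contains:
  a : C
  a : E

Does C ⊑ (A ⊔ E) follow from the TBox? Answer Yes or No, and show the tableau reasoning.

1. C ⊑ (A ⊔ E)  ⇔  (C ⊓ (¬A ⊓ ¬E)) unsat w.r.t. T
   open: L(x₀) ⊇ {B, C, F, ¬A, ¬E, …}
2. Hence C ⊑ (A ⊔ E): not entailed.

No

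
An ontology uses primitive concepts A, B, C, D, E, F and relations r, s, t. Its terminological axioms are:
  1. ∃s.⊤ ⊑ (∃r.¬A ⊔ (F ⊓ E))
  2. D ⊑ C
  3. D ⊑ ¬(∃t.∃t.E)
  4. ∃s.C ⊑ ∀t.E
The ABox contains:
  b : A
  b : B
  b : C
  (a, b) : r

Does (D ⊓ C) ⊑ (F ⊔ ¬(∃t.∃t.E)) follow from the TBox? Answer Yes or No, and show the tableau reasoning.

Yes

1. (D ⊓ C) ⊑ (F ⊔ ¬(∃t.∃t.E))  ⇔  ((D ⊓ C) ⊓ (¬F ⊓ ∃t.∃t.E)) unsat w.r.t. T
   all branches close; clash {F, ¬F} at x₀
2. Hence (D ⊓ C) ⊑ (F ⊔ ¬(∃t.∃t.E)): entailed.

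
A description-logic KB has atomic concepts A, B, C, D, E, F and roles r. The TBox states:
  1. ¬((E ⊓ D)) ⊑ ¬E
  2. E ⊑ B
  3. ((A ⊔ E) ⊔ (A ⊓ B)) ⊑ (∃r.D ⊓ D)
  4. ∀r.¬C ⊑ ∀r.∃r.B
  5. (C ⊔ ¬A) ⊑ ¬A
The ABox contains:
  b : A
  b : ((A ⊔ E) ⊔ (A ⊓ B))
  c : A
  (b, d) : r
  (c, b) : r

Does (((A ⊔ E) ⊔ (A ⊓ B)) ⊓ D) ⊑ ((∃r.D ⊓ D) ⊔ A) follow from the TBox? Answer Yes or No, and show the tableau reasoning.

Yes

1. (((A ⊔ E) ⊔ (A ⊓ B)) ⊓ D) ⊑ ((∃r.D ⊓ D) ⊔ A)  ⇔  ((((A ⊔ E) ⊔ (A ⊓ B)) ⊓ D) ⊓ ((∀r.¬D ⊔ ¬D) ⊓ ¬A)) unsat w.r.t. T
   all branches close; clash {A, ¬A} at x₀
2. Hence (((A ⊔ E) ⊔ (A ⊓ B)) ⊓ D) ⊑ ((∃r.D ⊓ D) ⊔ A): entailed.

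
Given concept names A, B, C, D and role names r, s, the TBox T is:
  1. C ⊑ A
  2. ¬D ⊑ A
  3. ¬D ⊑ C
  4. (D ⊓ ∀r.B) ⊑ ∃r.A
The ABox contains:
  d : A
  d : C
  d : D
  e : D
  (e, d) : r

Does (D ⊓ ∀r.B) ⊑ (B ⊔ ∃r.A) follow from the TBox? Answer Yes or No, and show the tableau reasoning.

1. (D ⊓ ∀r.B) ⊑ (B ⊔ ∃r.A)  ⇔  ((D ⊓ ∀r.B) ⊓ (¬B ⊓ ∀r.¬A)) unsat w.r.t. T
   all branches close; clash {A, ¬A} at an ∃-successor
2. Hence (D ⊓ ∀r.B) ⊑ (B ⊔ ∃r.A): entailed.

Yes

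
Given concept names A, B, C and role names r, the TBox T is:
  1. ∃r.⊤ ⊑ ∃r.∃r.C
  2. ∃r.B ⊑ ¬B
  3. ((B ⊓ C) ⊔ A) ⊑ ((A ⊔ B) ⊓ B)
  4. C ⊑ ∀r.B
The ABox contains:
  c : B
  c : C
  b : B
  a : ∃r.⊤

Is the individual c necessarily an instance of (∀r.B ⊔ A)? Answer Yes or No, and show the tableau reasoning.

1. c : (∀r.B ⊔ A)?  L(c) = {B, C} ∪ {(∃r.¬B ⊓ ¬A)}
   clash {B, ¬B} at c — c ∈ (∀r.B ⊔ A)
2. Hence c : (∀r.B ⊔ A): entailed.

Yes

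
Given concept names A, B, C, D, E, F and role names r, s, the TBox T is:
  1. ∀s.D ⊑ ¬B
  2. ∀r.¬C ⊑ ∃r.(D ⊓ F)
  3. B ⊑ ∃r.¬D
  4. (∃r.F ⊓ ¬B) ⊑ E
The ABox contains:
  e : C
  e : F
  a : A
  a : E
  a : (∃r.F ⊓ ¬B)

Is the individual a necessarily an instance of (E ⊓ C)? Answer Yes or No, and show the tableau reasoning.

1. a : (E ⊓ C)?  L(a) = {A, E, (∃r.F ⊓ ¬B)} ∪ {(¬E ⊔ ¬C)}
   open: L(a) ⊇ {A, E, ¬B, ¬C, ∃r.C, …} (+ ∃-successors) — a ∉ (E ⊓ C) possible
2. Hence a : (E ⊓ C): not entailed.

No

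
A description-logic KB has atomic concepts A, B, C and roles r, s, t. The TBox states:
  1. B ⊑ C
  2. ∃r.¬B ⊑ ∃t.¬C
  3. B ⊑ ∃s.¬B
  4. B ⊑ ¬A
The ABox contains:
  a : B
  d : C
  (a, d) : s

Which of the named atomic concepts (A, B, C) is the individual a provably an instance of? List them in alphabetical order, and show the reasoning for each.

1. a : A?  L(a) = {B} ∪ {¬A}
   apply at a: B⊑C; B⊑∃s.¬B
   open: L(a) ⊇ {B, C, ¬A, ∀r.B, ∃s.¬B} (+ ∃-successors) — a ∉ A possible
2. a : B?  L(a) = {B} ∪ {¬B}
   clash {B, ¬B} at a — a ∈ B
3. a : C?  L(a) = {B} ∪ {¬C}
   clash {C, ¬C} at a — a ∈ C
4. Entailed for a: {B, C}

{B, C}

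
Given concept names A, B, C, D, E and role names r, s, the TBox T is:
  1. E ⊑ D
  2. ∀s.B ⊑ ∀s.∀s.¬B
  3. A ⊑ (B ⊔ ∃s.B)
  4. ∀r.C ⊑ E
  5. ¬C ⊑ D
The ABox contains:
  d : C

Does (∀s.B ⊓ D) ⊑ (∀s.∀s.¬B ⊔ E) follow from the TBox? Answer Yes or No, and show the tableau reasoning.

Yes

1. (∀s.B ⊓ D) ⊑ (∀s.∀s.¬B ⊔ E)  ⇔  ((∀s.B ⊓ D) ⊓ (∃s.∃s.B ⊓ ¬E)) unsat w.r.t. T
   all branches close; clash {E, ¬E} at x₀
2. Hence (∀s.B ⊓ D) ⊑ (∀s.∀s.¬B ⊔ E): entailed.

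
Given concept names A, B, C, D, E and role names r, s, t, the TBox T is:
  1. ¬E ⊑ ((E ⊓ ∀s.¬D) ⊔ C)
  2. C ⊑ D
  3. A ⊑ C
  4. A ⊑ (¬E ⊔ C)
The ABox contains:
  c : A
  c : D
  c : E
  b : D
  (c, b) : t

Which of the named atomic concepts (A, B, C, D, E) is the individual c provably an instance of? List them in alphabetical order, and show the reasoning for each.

1. c : A?  L(c) = {A, D, E} ∪ {¬A}
   clash {A, ¬A} at c — c ∈ A
2. c : B?  L(c) = {A, D, E} ∪ {¬B}
   apply at c: A⊑C; A⊑(¬E ⊔ C)
   open: L(c) ⊇ {A, C, D, E, ¬B} — c ∉ B possible
3. c : C?  L(c) = {A, D, E} ∪ {¬C}
   clash {C, ¬C} at c — c ∈ C
4. c : D?  L(c) = {A, D, E} ∪ {¬D}
   clash {D, ¬D} at c — c ∈ D
5. c : E?  L(c) = {A, D, E} ∪ {¬E}
   clash {E, ¬E} at c — c ∈ E
6. Entailed for c: {A, C, D, E}

{A, C, D, E}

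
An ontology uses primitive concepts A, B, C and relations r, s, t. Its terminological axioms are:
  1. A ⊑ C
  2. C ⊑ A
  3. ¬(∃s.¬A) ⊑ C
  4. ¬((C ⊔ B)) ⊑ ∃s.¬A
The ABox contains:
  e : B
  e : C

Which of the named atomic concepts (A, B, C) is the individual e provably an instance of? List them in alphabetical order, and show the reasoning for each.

1. e : A?  L(e) = {B, C} ∪ {¬A}
   clash {A, ¬A} at e — e ∈ A
2. e : B?  L(e) = {B, C} ∪ {¬B}
   clash {B, ¬B} at e — e ∈ B
3. e : C?  L(e) = {B, C} ∪ {¬C}
   clash {C, ¬C} at e — e ∈ C
4. Entailed for e: {A, B, C}

{A, B, C}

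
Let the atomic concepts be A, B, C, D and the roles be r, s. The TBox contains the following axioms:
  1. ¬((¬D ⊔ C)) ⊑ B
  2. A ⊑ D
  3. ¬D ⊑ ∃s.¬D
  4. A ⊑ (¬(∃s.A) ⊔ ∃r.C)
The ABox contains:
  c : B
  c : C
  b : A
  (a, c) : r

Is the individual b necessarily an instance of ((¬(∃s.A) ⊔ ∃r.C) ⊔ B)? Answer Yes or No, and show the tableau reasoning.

1. b : ((¬(∃s.A) ⊔ ∃r.C) ⊔ B)?  L(b) = {A} ∪ {((∃s.A ⊓ ∀r.¬C) ⊓ ¬B)}
   clash {B, ¬B} at b — b ∈ ((¬(∃s.A) ⊔ ∃r.C) ⊔ B)
2. Hence b : ((¬(∃s.A) ⊔ ∃r.C) ⊔ B): entailed.

Yes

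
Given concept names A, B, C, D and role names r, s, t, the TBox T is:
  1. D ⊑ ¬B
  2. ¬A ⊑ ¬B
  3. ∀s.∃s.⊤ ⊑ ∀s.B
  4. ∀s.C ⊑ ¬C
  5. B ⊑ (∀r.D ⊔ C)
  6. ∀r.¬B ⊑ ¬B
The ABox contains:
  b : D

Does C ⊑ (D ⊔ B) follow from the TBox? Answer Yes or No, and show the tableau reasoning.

No

1. C ⊑ (D ⊔ B)  ⇔  (C ⊓ (¬D ⊓ ¬B)) unsat w.r.t. T
   open: L(x₀) ⊇ {C, ¬B, ¬D, ∃s.¬C, ∃s.∀s.⊥} (+ ∃-successors)
2. Hence C ⊑ (D ⊔ B): not entailed.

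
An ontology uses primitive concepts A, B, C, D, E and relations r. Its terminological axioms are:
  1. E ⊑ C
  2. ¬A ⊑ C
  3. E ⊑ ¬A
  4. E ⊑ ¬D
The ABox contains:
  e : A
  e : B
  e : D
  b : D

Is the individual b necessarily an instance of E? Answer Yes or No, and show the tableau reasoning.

No

1. b : E?  L(b) = {D} ∪ {¬E}
   open: L(b) ⊇ {A, D, ¬E} — b ∉ E possible
2. Hence b : E: not entailed.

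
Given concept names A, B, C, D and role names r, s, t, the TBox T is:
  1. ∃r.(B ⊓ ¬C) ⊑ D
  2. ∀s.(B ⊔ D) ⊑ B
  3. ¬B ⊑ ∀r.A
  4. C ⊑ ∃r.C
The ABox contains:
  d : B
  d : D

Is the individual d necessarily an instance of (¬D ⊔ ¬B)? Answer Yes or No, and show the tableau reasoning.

1. d : (¬D ⊔ ¬B)?  L(d) = {B, D} ∪ {(D ⊓ B)}
   open: L(d) ⊇ {B, D, ¬C} — d ∉ (¬D ⊔ ¬B) possible
2. Hence d : (¬D ⊔ ¬B): not entailed.

No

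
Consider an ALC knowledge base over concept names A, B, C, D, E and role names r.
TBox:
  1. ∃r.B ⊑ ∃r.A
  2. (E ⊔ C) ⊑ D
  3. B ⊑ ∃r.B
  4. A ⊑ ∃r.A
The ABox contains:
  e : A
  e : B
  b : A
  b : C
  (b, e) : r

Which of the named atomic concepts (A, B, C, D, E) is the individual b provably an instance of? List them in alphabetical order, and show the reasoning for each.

{A, C, D}

1. b : A?  L(b) = {A, C} ∪ {¬A}
   clash {A, ¬A} at b — b ∈ A
2. b : B?  L(b) = {A, C} ∪ {¬B}
   apply at b: A⊑∃r.A
   open: L(b) ⊇ {A, C, D, ¬B, ∃r.A} (+ ∃-successors) — b ∉ B possible
3. b : C?  L(b) = {A, C} ∪ {¬C}
   clash {C, ¬C} at b — b ∈ C
4. b : D?  L(b) = {A, C} ∪ {¬D}
   clash {D, ¬D} at b — b ∈ D
5. b : E?  L(b) = {A, C} ∪ {¬E}
   apply at b: A⊑∃r.A
   open: L(b) ⊇ {A, C, D, ¬B, ¬E, …} (+ ∃-successors) — b ∉ E possible
6. Entailed for b: {A, C, D}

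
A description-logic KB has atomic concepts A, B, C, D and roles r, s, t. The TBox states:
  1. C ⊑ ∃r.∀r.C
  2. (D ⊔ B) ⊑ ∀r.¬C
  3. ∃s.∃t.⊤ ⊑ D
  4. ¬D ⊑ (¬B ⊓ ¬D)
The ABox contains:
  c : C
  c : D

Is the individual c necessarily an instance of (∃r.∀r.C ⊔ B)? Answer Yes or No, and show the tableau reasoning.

1. c : (∃r.∀r.C ⊔ B)?  L(c) = {C, D} ∪ {(∀r.∃r.¬C ⊓ ¬B)}
   clash {D, ¬D} at an ∃-successor — c ∈ (∃r.∀r.C ⊔ B)
2. Hence c : (∃r.∀r.C ⊔ B): entailed.

Yes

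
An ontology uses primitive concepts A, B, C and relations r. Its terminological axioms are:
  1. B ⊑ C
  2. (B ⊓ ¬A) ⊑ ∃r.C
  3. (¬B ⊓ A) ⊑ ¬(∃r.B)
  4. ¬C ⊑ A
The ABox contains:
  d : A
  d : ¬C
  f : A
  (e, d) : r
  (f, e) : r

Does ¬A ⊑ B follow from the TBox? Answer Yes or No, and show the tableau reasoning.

1. ¬A ⊑ B  ⇔  (¬A ⊓ ¬B) unsat w.r.t. T
   open: L(x₀) ⊇ {C, ¬A, ¬B}
2. Hence ¬A ⊑ B: not entailed.

No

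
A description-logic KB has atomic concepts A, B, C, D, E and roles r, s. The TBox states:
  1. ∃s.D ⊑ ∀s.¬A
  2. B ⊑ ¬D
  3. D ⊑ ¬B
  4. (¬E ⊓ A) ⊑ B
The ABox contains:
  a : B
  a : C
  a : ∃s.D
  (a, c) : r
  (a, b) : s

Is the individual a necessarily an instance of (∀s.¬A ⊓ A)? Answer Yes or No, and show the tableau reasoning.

No

1. a : (∀s.¬A ⊓ A)?  L(a) = {B, C, ∃s.D} ∪ {(∃s.A ⊔ ¬A)}
   apply at a: ∃s.D⊑∀s.¬A; B⊑¬D
   open: L(a) ⊇ {B, C, ¬A, ¬D, ∀s.¬A, …} (+ ∃-successors) — a ∉ (∀s.¬A ⊓ A) possible
2. Hence a : (∀s.¬A ⊓ A): not entailed.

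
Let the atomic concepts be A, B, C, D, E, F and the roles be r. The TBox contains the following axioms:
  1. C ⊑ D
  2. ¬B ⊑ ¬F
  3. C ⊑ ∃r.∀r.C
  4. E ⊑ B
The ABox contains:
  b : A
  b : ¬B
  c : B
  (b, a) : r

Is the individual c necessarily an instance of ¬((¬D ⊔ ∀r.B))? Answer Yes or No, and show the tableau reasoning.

No

1. c : ¬((¬D ⊔ ∀r.B))?  L(c) = {B} ∪ {(¬D ⊔ ∀r.B)}
   open: L(c) ⊇ {B, ¬C, ¬D} — c ∉ ¬((¬D ⊔ ∀r.B)) possible
2. Hence c : ¬((¬D ⊔ ∀r.B)): not entailed.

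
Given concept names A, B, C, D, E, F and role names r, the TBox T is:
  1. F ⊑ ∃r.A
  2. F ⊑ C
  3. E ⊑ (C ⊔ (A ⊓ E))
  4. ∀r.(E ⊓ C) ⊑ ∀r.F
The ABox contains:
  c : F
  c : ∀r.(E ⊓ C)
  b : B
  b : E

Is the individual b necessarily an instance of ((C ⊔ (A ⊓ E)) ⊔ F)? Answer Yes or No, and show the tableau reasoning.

Yes

1. b : ((C ⊔ (A ⊓ E)) ⊔ F)?  L(b) = {B, E} ∪ {((¬C ⊓ (¬A ⊔ ¬E)) ⊓ ¬F)}
   clash {E, ¬E} at b — b ∈ ((C ⊔ (A ⊓ E)) ⊔ F)
2. Hence b : ((C ⊔ (A ⊓ E)) ⊔ F): entailed.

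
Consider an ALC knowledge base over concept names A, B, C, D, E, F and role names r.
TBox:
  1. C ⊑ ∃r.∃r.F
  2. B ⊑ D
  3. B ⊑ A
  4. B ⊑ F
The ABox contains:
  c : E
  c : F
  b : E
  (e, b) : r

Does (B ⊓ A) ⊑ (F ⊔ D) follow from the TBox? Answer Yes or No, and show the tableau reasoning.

1. (B ⊓ A) ⊑ (F ⊔ D)  ⇔  ((B ⊓ A) ⊓ (¬F ⊓ ¬D)) unsat w.r.t. T
   all branches close; clash {D, ¬D} at x₀
2. Hence (B ⊓ A) ⊑ (F ⊔ D): entailed.

Yes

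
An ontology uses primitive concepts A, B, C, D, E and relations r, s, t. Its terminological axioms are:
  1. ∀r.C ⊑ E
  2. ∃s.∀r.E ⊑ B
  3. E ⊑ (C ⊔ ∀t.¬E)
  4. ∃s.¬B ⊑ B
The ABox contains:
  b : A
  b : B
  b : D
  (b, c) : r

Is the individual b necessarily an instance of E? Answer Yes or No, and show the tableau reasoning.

1. b : E?  L(b) = {A, B, D} ∪ {¬E}
   open: L(b) ⊇ {A, B, D, ¬E, ∃r.¬C} (+ ∃-successors) — b ∉ E possible
2. Hence b : E: not entailed.

No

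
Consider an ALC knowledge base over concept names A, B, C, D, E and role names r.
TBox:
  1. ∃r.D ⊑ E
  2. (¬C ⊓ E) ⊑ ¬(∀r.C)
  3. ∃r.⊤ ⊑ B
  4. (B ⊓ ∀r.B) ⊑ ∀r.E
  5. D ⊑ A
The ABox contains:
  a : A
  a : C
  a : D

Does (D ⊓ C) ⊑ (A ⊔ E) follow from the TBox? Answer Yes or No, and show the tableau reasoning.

Yes

1. (D ⊓ C) ⊑ (A ⊔ E)  ⇔  ((D ⊓ C) ⊓ (¬A ⊓ ¬E)) unsat w.r.t. T
   all branches close; clash {A, ¬A} at x₀
2. Hence (D ⊓ C) ⊑ (A ⊔ E): entailed.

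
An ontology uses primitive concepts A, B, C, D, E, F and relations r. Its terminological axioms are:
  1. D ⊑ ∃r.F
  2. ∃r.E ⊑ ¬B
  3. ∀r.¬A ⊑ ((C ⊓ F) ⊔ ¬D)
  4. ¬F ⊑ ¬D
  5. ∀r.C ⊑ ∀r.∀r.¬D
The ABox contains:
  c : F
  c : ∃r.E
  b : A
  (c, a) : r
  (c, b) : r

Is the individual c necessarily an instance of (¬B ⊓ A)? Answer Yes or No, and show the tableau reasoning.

No

1. c : (¬B ⊓ A)?  L(c) = {F, ∃r.E} ∪ {(B ⊔ ¬A)}
   apply at c: ∃r.E⊑¬B
   open: L(c) ⊇ {F, ¬A, ¬B, ¬D, ∃r.A, …} (+ ∃-successors) — c ∉ (¬B ⊓ A) possible
2. Hence c : (¬B ⊓ A): not entailed.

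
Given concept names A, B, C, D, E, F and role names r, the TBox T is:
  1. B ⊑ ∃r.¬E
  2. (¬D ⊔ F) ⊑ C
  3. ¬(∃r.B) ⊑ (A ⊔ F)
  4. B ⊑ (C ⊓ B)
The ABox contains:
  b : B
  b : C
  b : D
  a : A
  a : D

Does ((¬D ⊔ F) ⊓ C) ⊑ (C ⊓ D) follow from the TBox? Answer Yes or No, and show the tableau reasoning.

1. ((¬D ⊔ F) ⊓ C) ⊑ (C ⊓ D)  ⇔  (((¬D ⊔ F) ⊓ C) ⊓ (¬C ⊔ ¬D)) unsat w.r.t. T
   open: L(x₀) ⊇ {C, ¬B, ¬D, ∃r.B} (+ ∃-successors)
2. Hence ((¬D ⊔ F) ⊓ C) ⊑ (C ⊓ D): not entailed.

No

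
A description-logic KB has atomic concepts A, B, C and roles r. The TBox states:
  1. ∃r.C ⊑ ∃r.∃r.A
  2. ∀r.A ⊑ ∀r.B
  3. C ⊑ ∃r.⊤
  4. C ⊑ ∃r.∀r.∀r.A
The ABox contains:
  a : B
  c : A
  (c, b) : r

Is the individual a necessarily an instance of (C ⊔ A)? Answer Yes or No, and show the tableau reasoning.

No

1. a : (C ⊔ A)?  L(a) = {B} ∪ {(¬C ⊓ ¬A)}
   open: L(a) ⊇ {B, ¬A, ¬C, ∀r.¬C, ∃r.¬A} (+ ∃-successors) — a ∉ (C ⊔ A) possible
2. Hence a : (C ⊔ A): not entailed.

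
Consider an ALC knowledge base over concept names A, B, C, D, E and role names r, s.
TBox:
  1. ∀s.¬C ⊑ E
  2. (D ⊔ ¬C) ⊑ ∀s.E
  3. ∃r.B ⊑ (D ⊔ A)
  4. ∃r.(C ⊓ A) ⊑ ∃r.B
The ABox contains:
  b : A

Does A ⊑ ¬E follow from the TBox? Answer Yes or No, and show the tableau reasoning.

No

1. A ⊑ ¬E  ⇔  (A ⊓ E) unsat w.r.t. T
   open: L(x₀) ⊇ {A, C, E, ¬D, ∀r.(¬C ⊔ ¬A), …}
2. Hence A ⊑ ¬E: not entailed.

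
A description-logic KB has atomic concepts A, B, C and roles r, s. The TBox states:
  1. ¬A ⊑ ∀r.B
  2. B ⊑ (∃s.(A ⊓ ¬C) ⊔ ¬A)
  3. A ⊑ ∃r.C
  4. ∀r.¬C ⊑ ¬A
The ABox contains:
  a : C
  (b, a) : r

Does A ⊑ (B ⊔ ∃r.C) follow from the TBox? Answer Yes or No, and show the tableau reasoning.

1. A ⊑ (B ⊔ ∃r.C)  ⇔  (A ⊓ (¬B ⊓ ∀r.¬C)) unsat w.r.t. T
   all branches close; clash {C, ¬C} at an ∃-successor
2. Hence A ⊑ (B ⊔ ∃r.C): entailed.

Yes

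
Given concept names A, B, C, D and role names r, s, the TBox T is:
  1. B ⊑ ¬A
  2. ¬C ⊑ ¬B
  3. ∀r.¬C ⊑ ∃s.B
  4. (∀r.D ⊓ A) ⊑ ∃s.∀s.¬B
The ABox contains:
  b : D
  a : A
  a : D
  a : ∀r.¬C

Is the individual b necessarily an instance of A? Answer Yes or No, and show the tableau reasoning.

1. b : A?  L(b) = {D} ∪ {¬A}
   open: L(b) ⊇ {C, D, ¬A, ∃r.C} (+ ∃-successors) — b ∉ A possible
2. Hence b : A: not entailed.

No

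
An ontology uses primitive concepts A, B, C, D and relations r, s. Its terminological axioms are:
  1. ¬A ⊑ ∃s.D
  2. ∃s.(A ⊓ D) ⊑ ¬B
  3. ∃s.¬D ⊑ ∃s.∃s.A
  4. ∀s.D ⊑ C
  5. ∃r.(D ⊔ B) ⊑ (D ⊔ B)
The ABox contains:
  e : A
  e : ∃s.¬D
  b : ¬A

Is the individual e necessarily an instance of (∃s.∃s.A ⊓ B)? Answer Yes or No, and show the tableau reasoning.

1. e : (∃s.∃s.A ⊓ B)?  L(e) = {A, ∃s.¬D} ∪ {(∀s.∀s.¬A ⊔ ¬B)}
   apply at e: ∃s.¬D⊑∃s.∃s.A
   open: L(e) ⊇ {A, ¬B, ∀r.(¬D ⊓ ¬B), ∀s.(¬A ⊔ ¬D), ∃s.¬D, …} (+ ∃-successors) — e ∉ (∃s.∃s.A ⊓ B) possible
2. Hence e : (∃s.∃s.A ⊓ B): not entailed.

No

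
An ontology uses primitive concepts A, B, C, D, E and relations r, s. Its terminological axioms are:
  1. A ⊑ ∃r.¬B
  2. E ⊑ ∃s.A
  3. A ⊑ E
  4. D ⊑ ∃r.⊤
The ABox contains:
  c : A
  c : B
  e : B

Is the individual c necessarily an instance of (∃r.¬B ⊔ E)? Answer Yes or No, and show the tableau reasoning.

Yes

1. c : (∃r.¬B ⊔ E)?  L(c) = {A, B} ∪ {(∀r.B ⊓ ¬E)}
   clash {E, ¬E} at c — c ∈ (∃r.¬B ⊔ E)
2. Hence c : (∃r.¬B ⊔ E): entailed.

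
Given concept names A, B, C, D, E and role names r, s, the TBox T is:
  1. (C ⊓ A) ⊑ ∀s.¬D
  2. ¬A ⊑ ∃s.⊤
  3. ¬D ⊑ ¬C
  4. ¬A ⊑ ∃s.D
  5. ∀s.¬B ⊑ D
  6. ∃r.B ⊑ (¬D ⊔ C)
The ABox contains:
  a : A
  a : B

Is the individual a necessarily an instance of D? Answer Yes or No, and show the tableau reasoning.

No

1. a : D?  L(a) = {A, B} ∪ {¬D}
   apply at a: ¬D⊑¬C
   open: L(a) ⊇ {A, B, ¬C, ¬D, ∀r.¬B, …} (+ ∃-successors) — a ∉ D possible
2. Hence a : D: not entailed.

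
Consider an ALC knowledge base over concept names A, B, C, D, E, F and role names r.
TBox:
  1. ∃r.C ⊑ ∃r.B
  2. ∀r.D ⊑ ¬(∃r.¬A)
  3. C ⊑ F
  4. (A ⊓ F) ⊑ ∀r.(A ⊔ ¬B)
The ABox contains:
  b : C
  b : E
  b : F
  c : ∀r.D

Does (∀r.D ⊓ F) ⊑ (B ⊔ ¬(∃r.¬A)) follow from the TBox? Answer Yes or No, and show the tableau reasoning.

1. (∀r.D ⊓ F) ⊑ (B ⊔ ¬(∃r.¬A))  ⇔  ((∀r.D ⊓ F) ⊓ (¬B ⊓ ∃r.¬A)) unsat w.r.t. T
   all branches close; clash {A, ¬A} at an ∃-successor
2. Hence (∀r.D ⊓ F) ⊑ (B ⊔ ¬(∃r.¬A)): entailed.

Yes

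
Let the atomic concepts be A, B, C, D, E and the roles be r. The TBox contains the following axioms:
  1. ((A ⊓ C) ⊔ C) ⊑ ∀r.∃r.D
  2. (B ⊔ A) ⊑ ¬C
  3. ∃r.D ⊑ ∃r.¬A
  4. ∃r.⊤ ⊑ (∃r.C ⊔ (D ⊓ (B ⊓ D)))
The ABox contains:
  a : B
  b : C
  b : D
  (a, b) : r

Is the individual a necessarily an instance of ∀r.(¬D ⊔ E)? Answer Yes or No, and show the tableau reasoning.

1. a : ∀r.(¬D ⊔ E)?  L(a) = {B} ∪ {∃r.(D ⊓ ¬E)}
   open: L(a) ⊇ {B, ¬C, ∃r.(D ⊓ ¬E), ∃r.C, ∃r.¬A} (+ ∃-successors) — a ∉ ∀r.(¬D ⊔ E) possible
2. Hence a : ∀r.(¬D ⊔ E): not entailed.

No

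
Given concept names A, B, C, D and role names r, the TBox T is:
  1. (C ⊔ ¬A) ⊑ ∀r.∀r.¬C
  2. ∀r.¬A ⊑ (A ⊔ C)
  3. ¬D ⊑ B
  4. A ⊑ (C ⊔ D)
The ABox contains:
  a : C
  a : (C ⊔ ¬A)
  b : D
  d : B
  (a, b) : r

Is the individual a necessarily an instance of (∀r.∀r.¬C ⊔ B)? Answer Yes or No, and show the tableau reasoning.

1. a : (∀r.∀r.¬C ⊔ B)?  L(a) = {C, (C ⊔ ¬A)} ∪ {(∃r.∃r.C ⊓ ¬B)}
   clash {B, ¬B} at a — a ∈ (∀r.∀r.¬C ⊔ B)
2. Hence a : (∀r.∀r.¬C ⊔ B): entailed.

Yes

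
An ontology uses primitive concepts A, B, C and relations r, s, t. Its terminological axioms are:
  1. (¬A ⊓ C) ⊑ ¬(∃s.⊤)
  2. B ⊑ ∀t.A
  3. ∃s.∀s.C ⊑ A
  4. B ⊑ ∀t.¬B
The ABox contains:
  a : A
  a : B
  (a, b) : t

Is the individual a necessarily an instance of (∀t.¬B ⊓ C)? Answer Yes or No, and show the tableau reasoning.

No

1. a : (∀t.¬B ⊓ C)?  L(a) = {A, B} ∪ {(∃t.B ⊔ ¬C)}
   apply at a: B⊑∀t.A; B⊑∀t.¬B
   open: L(a) ⊇ {A, B, ¬C, ∀t.A, ∀t.¬B} — a ∉ (∀t.¬B ⊓ C) possible
2. Hence a : (∀t.¬B ⊓ C): not entailed.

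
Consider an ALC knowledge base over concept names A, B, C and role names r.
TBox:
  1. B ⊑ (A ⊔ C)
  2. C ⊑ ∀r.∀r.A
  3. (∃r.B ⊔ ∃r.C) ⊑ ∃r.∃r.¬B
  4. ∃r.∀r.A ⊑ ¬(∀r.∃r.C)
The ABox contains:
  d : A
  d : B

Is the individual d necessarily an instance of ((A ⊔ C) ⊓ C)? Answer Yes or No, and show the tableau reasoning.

1. d : ((A ⊔ C) ⊓ C)?  L(d) = {A, B} ∪ {((¬A ⊓ ¬C) ⊔ ¬C)}
   apply at d: B⊑(A ⊔ C)
   open: L(d) ⊇ {A, B, ¬C, ∀r.¬B, ∀r.¬C, …} — d ∉ ((A ⊔ C) ⊓ C) possible
2. Hence d : ((A ⊔ C) ⊓ C): not entailed.

No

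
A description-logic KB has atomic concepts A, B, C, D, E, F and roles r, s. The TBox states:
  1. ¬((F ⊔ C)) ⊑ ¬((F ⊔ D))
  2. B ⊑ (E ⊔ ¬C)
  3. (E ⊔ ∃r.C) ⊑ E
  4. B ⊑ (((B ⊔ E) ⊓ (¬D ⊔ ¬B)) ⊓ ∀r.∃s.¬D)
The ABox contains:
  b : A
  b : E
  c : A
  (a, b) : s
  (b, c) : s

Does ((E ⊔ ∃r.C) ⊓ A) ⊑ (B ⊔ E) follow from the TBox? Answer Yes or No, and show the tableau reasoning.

1. ((E ⊔ ∃r.C) ⊓ A) ⊑ (B ⊔ E)  ⇔  (((E ⊔ ∃r.C) ⊓ A) ⊓ (¬B ⊓ ¬E)) unsat w.r.t. T
   all branches close; clash {E, ¬E} at x₀
2. Hence ((E ⊔ ∃r.C) ⊓ A) ⊑ (B ⊔ E): entailed.

Yes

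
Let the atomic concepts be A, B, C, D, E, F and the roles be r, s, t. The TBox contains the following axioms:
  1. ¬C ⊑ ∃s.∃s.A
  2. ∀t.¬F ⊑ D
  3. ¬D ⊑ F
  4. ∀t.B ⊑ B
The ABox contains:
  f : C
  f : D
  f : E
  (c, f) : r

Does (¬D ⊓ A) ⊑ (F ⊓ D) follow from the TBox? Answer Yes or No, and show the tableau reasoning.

1. (¬D ⊓ A) ⊑ (F ⊓ D)  ⇔  ((¬D ⊓ A) ⊓ (¬F ⊔ ¬D)) unsat w.r.t. T
   apply at x₀: ¬D⊑F
   open: L(x₀) ⊇ {A, C, F, ¬D, ∃t.F, …} (+ ∃-successors)
2. Hence (¬D ⊓ A) ⊑ (F ⊓ D): not entailed.

No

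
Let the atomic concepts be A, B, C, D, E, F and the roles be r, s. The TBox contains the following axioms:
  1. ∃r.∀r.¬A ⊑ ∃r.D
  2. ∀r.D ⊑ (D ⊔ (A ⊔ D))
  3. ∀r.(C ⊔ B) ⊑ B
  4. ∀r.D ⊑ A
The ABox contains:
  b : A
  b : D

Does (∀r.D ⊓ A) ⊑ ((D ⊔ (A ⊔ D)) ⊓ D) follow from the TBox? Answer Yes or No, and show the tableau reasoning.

No

1. (∀r.D ⊓ A) ⊑ ((D ⊔ (A ⊔ D)) ⊓ D)  ⇔  ((∀r.D ⊓ A) ⊓ ((¬D ⊓ (¬A ⊓ ¬D)) ⊔ ¬D)) unsat w.r.t. T
   apply at x₀: ∀r.D⊑(D ⊔ (A ⊔ D))
   open: L(x₀) ⊇ {A, ¬D, ∀r.D, ∀r.∃r.A, ∃r.(¬C ⊓ ¬B)} (+ ∃-successors)
2. Hence (∀r.D ⊓ A) ⊑ ((D ⊔ (A ⊔ D)) ⊓ D): not entailed.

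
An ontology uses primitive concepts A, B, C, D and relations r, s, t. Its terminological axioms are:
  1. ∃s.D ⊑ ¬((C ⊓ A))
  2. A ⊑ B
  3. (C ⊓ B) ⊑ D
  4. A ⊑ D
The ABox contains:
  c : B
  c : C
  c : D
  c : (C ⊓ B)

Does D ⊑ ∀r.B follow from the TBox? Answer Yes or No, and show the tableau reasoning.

No

1. D ⊑ ∀r.B  ⇔  (D ⊓ ∃r.¬B) unsat w.r.t. T
   open: L(x₀) ⊇ {D, ¬A, ∀s.¬D, ∃r.¬B} (+ ∃-successors)
2. Hence D ⊑ ∀r.B: not entailed.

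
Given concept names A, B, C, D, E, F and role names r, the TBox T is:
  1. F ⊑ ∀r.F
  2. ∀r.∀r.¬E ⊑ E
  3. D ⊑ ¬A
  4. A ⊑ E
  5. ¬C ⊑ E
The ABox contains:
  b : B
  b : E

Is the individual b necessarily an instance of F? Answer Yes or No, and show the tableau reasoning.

1. b : F?  L(b) = {B, E} ∪ {¬F}
   open: L(b) ⊇ {B, E, ¬D, ¬F} — b ∉ F possible
2. Hence b : F: not entailed.

No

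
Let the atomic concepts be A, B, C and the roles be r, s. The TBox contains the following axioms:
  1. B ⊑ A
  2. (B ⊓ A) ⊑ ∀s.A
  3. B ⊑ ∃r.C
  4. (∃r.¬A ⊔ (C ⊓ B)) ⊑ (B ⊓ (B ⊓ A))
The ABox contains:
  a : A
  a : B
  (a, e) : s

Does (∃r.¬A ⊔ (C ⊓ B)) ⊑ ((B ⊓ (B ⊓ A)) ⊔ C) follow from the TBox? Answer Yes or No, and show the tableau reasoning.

1. (∃r.¬A ⊔ (C ⊓ B)) ⊑ ((B ⊓ (B ⊓ A)) ⊔ C)  ⇔  ((∃r.¬A ⊔ (C ⊓ B)) ⊓ ((¬B ⊔ (¬B ⊔ ¬A)) ⊓ ¬C)) unsat w.r.t. T
   all branches close; clash {A, ¬A} at x₀
2. Hence (∃r.¬A ⊔ (C ⊓ B)) ⊑ ((B ⊓ (B ⊓ A)) ⊔ C): entailed.

Yes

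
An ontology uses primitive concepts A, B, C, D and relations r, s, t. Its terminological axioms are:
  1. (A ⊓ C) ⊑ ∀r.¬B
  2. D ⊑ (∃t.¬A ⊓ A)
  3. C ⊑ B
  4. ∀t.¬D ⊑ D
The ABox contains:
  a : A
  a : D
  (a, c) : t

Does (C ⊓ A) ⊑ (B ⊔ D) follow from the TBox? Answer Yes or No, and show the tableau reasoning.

1. (C ⊓ A) ⊑ (B ⊔ D)  ⇔  ((C ⊓ A) ⊓ (¬B ⊓ ¬D)) unsat w.r.t. T
   all branches close; clash {B, ¬B} at x₀
2. Hence (C ⊓ A) ⊑ (B ⊔ D): entailed.

Yes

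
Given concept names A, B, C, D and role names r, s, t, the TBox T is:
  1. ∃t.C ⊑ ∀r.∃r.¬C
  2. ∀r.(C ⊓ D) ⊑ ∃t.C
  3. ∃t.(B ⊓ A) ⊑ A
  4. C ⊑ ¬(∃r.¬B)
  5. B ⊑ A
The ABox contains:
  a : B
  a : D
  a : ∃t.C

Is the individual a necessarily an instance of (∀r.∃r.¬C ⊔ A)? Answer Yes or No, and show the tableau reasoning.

1. a : (∀r.∃r.¬C ⊔ A)?  L(a) = {B, D, ∃t.C} ∪ {(∃r.∀r.C ⊓ ¬A)}
   clash {A, ¬A} at a — a ∈ (∀r.∃r.¬C ⊔ A)
2. Hence a : (∀r.∃r.¬C ⊔ A): entailed.

Yes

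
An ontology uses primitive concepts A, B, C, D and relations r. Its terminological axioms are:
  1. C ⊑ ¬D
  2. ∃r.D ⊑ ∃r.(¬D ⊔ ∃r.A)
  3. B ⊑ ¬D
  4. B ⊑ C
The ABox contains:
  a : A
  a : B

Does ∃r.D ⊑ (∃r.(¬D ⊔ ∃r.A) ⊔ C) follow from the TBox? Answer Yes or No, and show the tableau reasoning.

Yes

1. ∃r.D ⊑ (∃r.(¬D ⊔ ∃r.A) ⊔ C)  ⇔  (∃r.D ⊓ (∀r.(D ⊓ ∀r.¬A) ⊓ ¬C)) unsat w.r.t. T
   all branches close; clash {C, ¬C} at x₀
2. Hence ∃r.D ⊑ (∃r.(¬D ⊔ ∃r.A) ⊔ C): entailed.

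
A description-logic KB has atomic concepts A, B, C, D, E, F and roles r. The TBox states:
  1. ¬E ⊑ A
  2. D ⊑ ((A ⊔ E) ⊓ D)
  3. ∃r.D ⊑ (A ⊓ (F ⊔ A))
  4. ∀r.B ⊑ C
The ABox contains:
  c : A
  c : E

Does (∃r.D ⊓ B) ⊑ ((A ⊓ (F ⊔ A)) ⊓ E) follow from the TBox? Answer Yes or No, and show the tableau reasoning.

No

1. (∃r.D ⊓ B) ⊑ ((A ⊓ (F ⊔ A)) ⊓ E)  ⇔  ((∃r.D ⊓ B) ⊓ ((¬A ⊔ (¬F ⊓ ¬A)) ⊔ ¬E)) unsat w.r.t. T
   apply at x₀: ∃r.D⊑(A ⊓ (F ⊔ A))
   open: L(x₀) ⊇ {A, B, ¬D, ¬E, ∃r.D, …} (+ ∃-successors)
2. Hence (∃r.D ⊓ B) ⊑ ((A ⊓ (F ⊔ A)) ⊓ E): not entailed.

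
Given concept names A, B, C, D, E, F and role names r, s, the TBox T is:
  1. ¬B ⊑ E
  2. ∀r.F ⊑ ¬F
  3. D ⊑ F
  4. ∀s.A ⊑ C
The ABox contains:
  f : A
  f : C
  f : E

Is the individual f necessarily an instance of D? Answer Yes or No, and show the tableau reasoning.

No

1. f : D?  L(f) = {A, C, E} ∪ {¬D}
   open: L(f) ⊇ {A, C, E, ¬D, ∃r.¬F} (+ ∃-successors) — f ∉ D possible
2. Hence f : D: not entailed.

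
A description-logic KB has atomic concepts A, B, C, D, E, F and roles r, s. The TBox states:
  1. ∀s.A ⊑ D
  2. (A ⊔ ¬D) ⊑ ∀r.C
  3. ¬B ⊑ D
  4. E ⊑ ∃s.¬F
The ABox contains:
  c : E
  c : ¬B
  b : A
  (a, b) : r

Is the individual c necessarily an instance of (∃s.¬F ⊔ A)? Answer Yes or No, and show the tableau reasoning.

1. c : (∃s.¬F ⊔ A)?  L(c) = {E, ¬B} ∪ {(∀s.F ⊓ ¬A)}
   clash {F, ¬F} at an ∃-successor — c ∈ (∃s.¬F ⊔ A)
2. Hence c : (∃s.¬F ⊔ A): entailed.

Yes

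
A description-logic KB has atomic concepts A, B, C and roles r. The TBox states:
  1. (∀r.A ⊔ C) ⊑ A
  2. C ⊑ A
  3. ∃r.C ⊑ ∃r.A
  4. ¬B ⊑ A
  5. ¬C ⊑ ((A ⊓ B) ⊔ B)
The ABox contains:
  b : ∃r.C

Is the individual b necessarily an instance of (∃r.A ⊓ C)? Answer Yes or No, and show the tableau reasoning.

1. b : (∃r.A ⊓ C)?  L(b) = {∃r.C} ∪ {(∀r.¬A ⊔ ¬C)}
   apply at b: ∃r.C⊑∃r.A
   open: L(b) ⊇ {B, ¬C, ∃r.A, ∃r.C, ∃r.¬A} (+ ∃-successors) — b ∉ (∃r.A ⊓ C) possible
2. Hence b : (∃r.A ⊓ C): not entailed.

No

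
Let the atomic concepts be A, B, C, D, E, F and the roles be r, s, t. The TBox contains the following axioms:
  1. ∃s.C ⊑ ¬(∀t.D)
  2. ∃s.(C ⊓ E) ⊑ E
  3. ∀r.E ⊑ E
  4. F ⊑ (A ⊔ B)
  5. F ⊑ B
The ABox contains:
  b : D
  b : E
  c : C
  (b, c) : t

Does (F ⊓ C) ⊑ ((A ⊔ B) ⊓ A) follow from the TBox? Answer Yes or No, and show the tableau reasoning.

No

1. (F ⊓ C) ⊑ ((A ⊔ B) ⊓ A)  ⇔  ((F ⊓ C) ⊓ ((¬A ⊓ ¬B) ⊔ ¬A)) unsat w.r.t. T
   apply at x₀: F⊑(A ⊔ B); F⊑B
   open: L(x₀) ⊇ {B, C, F, ¬A, ∀s.(¬C ⊔ ¬E), …} (+ ∃-successors)
2. Hence (F ⊓ C) ⊑ ((A ⊔ B) ⊓ A): not entailed.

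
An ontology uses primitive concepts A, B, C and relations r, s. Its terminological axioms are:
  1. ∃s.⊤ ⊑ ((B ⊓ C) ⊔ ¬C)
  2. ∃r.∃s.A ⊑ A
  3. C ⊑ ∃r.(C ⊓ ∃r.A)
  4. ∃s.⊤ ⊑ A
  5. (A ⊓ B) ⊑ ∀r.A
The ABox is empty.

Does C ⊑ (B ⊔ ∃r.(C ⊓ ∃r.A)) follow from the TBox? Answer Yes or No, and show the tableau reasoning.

Yes

1. C ⊑ (B ⊔ ∃r.(C ⊓ ∃r.A))  ⇔  (C ⊓ (¬B ⊓ ∀r.(¬C ⊔ ∀r.¬A))) unsat w.r.t. T
   all branches close; clash {C, ¬C} at x₀
2. Hence C ⊑ (B ⊔ ∃r.(C ⊓ ∃r.A)): entailed.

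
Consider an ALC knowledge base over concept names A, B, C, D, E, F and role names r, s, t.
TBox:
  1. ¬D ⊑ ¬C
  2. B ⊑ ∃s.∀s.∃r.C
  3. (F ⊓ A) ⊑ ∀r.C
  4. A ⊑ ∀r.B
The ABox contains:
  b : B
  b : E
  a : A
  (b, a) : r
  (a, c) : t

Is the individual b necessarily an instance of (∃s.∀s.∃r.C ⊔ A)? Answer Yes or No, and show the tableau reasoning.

Yes

1. b : (∃s.∀s.∃r.C ⊔ A)?  L(b) = {B, E} ∪ {(∀s.∃s.∀r.¬C ⊓ ¬A)}
   clash {C, ¬C} at an ∃-successor — b ∈ (∃s.∀s.∃r.C ⊔ A)
2. Hence b : (∃s.∀s.∃r.C ⊔ A): entailed.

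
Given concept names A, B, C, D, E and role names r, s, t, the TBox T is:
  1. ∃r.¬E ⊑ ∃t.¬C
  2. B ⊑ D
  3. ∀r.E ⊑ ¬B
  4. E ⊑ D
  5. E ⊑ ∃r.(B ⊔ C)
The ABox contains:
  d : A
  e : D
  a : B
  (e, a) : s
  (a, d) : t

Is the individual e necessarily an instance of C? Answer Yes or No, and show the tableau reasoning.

No

1. e : C?  L(e) = {D} ∪ {¬C}
   open: L(e) ⊇ {D, ¬B, ¬C, ¬E, ∀r.E} — e ∉ C possible
2. Hence e : C: not entailed.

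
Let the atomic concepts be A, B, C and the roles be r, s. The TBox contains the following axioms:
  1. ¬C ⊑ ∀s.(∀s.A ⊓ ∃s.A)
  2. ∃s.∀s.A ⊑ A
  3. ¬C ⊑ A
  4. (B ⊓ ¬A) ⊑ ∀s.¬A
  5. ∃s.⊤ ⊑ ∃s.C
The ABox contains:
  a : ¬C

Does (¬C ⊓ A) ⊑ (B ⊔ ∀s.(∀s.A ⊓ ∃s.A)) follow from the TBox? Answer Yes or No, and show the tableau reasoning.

1. (¬C ⊓ A) ⊑ (B ⊔ ∀s.(∀s.A ⊓ ∃s.A))  ⇔  ((¬C ⊓ A) ⊓ (¬B ⊓ ∃s.(∃s.¬A ⊔ ∀s.¬A))) unsat w.r.t. T
   all branches close; clash {A, ¬A} at an ∃-successor
2. Hence (¬C ⊓ A) ⊑ (B ⊔ ∀s.(∀s.A ⊓ ∃s.A)): entailed.

Yes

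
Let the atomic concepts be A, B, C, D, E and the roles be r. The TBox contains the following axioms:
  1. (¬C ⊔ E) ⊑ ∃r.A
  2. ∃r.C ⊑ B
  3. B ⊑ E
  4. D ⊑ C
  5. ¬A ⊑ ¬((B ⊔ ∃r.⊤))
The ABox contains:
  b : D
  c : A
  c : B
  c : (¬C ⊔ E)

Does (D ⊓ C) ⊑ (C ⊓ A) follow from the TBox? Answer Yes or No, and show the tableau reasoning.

1. (D ⊓ C) ⊑ (C ⊓ A)  ⇔  ((D ⊓ C) ⊓ (¬C ⊔ ¬A)) unsat w.r.t. T
   open: L(x₀) ⊇ {C, D, ¬A, ¬B, ¬E, …}
2. Hence (D ⊓ C) ⊑ (C ⊓ A): not entailed.

No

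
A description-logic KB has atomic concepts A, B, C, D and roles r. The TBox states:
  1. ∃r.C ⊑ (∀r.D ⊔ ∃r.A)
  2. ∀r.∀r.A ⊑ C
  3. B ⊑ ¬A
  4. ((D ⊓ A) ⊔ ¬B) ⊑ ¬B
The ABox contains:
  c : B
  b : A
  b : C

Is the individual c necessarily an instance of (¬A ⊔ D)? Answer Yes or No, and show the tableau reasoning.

Yes

1. c : (¬A ⊔ D)?  L(c) = {B} ∪ {(A ⊓ ¬D)}
   clash {A, ¬A} at c — c ∈ (¬A ⊔ D)
2. Hence c : (¬A ⊔ D): entailed.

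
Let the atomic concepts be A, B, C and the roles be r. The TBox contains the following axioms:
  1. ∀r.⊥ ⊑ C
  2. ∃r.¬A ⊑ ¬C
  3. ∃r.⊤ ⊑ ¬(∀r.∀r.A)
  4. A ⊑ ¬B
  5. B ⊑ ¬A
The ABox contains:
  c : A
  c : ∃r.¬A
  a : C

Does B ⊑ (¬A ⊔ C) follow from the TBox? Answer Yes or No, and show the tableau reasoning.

Yes

1. B ⊑ (¬A ⊔ C)  ⇔  (B ⊓ (A ⊓ ¬C)) unsat w.r.t. T
   all branches close; clash {B, ¬B} at x₀
2. Hence B ⊑ (¬A ⊔ C): entailed.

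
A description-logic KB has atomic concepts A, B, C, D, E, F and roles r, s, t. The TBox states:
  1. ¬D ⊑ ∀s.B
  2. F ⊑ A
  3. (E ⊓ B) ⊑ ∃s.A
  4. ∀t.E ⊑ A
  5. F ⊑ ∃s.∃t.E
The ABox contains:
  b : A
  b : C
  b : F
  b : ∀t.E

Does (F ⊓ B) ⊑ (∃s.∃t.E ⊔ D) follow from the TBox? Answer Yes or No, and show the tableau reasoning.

1. (F ⊓ B) ⊑ (∃s.∃t.E ⊔ D)  ⇔  ((F ⊓ B) ⊓ (∀s.∀t.¬E ⊓ ¬D)) unsat w.r.t. T
   all branches close; clash {E, ¬E} at an ∃-successor
2. Hence (F ⊓ B) ⊑ (∃s.∃t.E ⊔ D): entailed.

Yes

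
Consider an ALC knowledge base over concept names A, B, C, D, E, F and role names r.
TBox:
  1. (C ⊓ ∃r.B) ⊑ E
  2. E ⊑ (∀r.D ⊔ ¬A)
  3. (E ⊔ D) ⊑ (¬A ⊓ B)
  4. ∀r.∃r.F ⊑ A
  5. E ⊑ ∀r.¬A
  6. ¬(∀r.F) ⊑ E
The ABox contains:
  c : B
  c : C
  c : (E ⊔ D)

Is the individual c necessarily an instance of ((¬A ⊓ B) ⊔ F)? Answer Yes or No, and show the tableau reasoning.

1. c : ((¬A ⊓ B) ⊔ F)?  L(c) = {B, C, (E ⊔ D)} ∪ {((A ⊔ ¬B) ⊓ ¬F)}
   clash {B, ¬B} at c — c ∈ ((¬A ⊓ B) ⊔ F)
2. Hence c : ((¬A ⊓ B) ⊔ F): entailed.

Yes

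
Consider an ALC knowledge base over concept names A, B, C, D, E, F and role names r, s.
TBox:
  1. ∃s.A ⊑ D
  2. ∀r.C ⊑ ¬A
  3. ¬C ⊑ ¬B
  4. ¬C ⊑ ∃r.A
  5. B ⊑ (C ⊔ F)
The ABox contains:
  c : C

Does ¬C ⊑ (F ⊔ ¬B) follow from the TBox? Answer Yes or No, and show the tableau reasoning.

1. ¬C ⊑ (F ⊔ ¬B)  ⇔  (¬C ⊓ (¬F ⊓ B)) unsat w.r.t. T
   all branches close; clash {B, ¬B} at x₀
2. Hence ¬C ⊑ (F ⊔ ¬B): entailed.

Yes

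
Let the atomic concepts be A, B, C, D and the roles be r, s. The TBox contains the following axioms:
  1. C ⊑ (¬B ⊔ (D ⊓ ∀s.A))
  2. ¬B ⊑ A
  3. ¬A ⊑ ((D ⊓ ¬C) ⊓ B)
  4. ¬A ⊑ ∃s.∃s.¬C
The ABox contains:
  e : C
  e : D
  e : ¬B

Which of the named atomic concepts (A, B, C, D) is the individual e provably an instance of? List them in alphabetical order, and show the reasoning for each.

1. e : A?  L(e) = {C, D, ¬B} ∪ {¬A}
   clash {A, ¬A} at e — e ∈ A
2. e : B?  L(e) = {C, D, ¬B} ∪ {¬B}
   apply at e: C⊑(¬B ⊔ (D ⊓ ∀s.A)); ¬B⊑A
   open: L(e) ⊇ {A, C, D, ¬B} — e ∉ B possible
3. e : C?  L(e) = {C, D, ¬B} ∪ {¬C}
   clash {C, ¬C} at e — e ∈ C
4. e : D?  L(e) = {C, D, ¬B} ∪ {¬D}
   clash {D, ¬D} at e — e ∈ D
5. Entailed for e: {A, C, D}

{A, C, D}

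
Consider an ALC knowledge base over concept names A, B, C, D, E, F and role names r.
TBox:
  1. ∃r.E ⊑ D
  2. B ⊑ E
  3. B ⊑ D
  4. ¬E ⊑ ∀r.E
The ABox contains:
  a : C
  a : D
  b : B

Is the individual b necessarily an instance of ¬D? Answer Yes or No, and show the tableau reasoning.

No

1. b : ¬D?  L(b) = {B} ∪ {D}
   apply at b: B⊑E
   open: L(b) ⊇ {B, D, E} — b ∉ ¬D possible
2. Hence b : ¬D: not entailed.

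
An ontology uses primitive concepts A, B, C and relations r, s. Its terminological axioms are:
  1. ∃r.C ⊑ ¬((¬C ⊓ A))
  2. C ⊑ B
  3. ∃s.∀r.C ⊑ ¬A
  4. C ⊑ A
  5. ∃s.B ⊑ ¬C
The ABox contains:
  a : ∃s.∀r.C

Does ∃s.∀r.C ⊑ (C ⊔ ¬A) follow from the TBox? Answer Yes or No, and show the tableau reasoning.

Yes

1. ∃s.∀r.C ⊑ (C ⊔ ¬A)  ⇔  (∃s.∀r.C ⊓ (¬C ⊓ A)) unsat w.r.t. T
   all branches close; clash {A, ¬A} at x₀
2. Hence ∃s.∀r.C ⊑ (C ⊔ ¬A): entailed.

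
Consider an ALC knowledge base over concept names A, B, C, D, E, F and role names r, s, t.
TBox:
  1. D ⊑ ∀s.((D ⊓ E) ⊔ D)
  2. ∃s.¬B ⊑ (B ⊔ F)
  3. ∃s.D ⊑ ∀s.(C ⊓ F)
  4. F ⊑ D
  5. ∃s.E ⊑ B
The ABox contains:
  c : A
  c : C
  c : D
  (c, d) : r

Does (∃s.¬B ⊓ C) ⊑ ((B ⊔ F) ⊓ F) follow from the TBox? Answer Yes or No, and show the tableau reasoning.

No

1. (∃s.¬B ⊓ C) ⊑ ((B ⊔ F) ⊓ F)  ⇔  ((∃s.¬B ⊓ C) ⊓ ((¬B ⊓ ¬F) ⊔ ¬F)) unsat w.r.t. T
   apply at x₀: ∃s.¬B⊑(B ⊔ F)
   open: L(x₀) ⊇ {B, C, ¬D, ¬F, ∀s.¬D, …} (+ ∃-successors)
2. Hence (∃s.¬B ⊓ C) ⊑ ((B ⊔ F) ⊓ F): not entailed.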